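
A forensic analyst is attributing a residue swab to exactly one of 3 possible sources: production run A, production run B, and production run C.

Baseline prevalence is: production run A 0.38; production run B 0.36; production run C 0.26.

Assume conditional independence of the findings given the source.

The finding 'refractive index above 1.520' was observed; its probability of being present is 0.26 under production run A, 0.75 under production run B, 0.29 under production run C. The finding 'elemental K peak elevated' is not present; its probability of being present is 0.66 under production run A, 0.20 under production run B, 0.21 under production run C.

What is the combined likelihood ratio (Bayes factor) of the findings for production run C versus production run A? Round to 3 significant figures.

2.59

The Bayes factor is the ratio of the joint likelihoods of the evidence pattern under the two hypotheses (using 1 − P(present | H) for each absent finding).
  production run C: 0.29 × (1 − 0.21) = 0.2291
  production run A: 0.26 × (1 − 0.66) = 0.0884
Bayes factor = 0.2291 / 0.0884 ≈ 2.59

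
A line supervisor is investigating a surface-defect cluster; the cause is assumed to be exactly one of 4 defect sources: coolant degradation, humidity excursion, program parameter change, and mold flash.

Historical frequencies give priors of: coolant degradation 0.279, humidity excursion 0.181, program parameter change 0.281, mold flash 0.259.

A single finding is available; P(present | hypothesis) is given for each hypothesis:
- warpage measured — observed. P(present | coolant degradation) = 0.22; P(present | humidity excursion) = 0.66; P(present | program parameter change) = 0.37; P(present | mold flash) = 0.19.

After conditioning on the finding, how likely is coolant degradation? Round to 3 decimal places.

0.184

By Bayes' rule, the unnormalized weight for each hypothesis is prior × likelihood:
  coolant degradation: 0.279 × 0.22 = 0.06138
  humidity excursion: 0.181 × 0.66 = 0.11946
  program parameter change: 0.281 × 0.37 = 0.10397
  mold flash: 0.259 × 0.19 = 0.04921
The unnormalized weights sum to 0.33402.
P(coolant degradation | evidence) = 0.06138 / 0.33402 ≈ 0.184.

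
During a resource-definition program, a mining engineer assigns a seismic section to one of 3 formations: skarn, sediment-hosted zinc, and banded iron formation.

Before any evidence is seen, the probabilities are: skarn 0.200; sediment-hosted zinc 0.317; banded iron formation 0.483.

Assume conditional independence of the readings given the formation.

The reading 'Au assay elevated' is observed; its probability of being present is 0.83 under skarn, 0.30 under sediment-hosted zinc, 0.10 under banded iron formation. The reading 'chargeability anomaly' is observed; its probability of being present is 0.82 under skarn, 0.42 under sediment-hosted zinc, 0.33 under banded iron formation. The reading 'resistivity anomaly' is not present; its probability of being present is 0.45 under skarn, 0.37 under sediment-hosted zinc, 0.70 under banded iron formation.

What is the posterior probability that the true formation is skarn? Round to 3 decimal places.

Multiply each prior by the joint likelihood of the reading pattern (using 1 − P(present | H) for each absent reading):
  skarn: 0.200 × 0.83 × 0.82 × (1 − 0.45) = 0.074866
  sediment-hosted zinc: 0.317 × 0.30 × 0.42 × (1 − 0.37) = 0.025163
  banded iron formation: 0.483 × 0.10 × 0.33 × (1 − 0.70) = 0.0047817
The unnormalized weights sum to 0.10481.
P(skarn | evidence) = 0.074866 / 0.10481 ≈ 0.714.

0.714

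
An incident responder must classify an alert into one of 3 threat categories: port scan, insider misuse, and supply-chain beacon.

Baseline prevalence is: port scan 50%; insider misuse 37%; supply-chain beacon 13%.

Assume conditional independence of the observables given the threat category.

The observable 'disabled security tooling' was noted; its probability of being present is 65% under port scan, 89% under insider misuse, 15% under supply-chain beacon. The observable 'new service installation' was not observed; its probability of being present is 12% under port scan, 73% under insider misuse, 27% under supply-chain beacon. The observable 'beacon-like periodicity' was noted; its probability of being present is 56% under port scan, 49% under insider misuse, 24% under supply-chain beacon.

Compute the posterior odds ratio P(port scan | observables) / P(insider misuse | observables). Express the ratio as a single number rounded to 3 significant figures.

The normalizing constant cancels in an odds ratio, so compute prior × likelihood for the two hypotheses only (using 1 − P(present | H) for each absent observable):
  port scan: 0.50 × 0.65 × (1 − 0.12) × 0.56 = 0.16016
  insider misuse: 0.37 × 0.89 × (1 − 0.73) × 0.49 = 0.043566
Odds(port scan : insider misuse) = 0.16016 / 0.043566 ≈ 3.68.

3.68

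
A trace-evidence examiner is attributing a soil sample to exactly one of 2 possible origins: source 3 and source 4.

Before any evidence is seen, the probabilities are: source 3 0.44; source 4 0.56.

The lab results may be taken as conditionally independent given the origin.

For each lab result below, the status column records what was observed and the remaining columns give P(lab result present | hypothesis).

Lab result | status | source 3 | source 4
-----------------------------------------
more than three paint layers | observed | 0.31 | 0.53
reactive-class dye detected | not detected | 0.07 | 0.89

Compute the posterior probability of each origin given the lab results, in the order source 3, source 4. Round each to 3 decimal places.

By Bayes' rule with conditional independence, the unnormalized weight for each hypothesis is prior × ∏ likelihoods (using 1 − P(present | H) for each absent lab result):
  source 3: 0.44 × 0.31 × (1 − 0.07) = 0.12685
  source 4: 0.56 × 0.53 × (1 − 0.89) = 0.032648
Marginal likelihood of the evidence = 0.1595.
P(source 3 | evidence) = 0.12685 / 0.1595 ≈ 0.795
P(source 4 | evidence) = 0.032648 / 0.1595 ≈ 0.205

0.795, 0.205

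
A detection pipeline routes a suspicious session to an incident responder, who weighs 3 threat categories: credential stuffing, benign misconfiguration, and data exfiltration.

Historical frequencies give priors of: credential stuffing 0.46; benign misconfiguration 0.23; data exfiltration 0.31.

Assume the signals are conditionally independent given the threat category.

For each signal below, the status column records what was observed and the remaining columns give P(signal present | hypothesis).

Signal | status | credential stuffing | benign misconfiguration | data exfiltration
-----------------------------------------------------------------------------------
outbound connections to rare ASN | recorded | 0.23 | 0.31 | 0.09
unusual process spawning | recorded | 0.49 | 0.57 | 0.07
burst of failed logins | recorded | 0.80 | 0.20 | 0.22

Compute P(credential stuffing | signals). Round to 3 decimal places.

0.829

By Bayes' rule with conditional independence, the unnormalized weight for each hypothesis is prior × ∏ likelihoods:
  credential stuffing: 0.46 × 0.23 × 0.49 × 0.80 = 0.041474
  benign misconfiguration: 0.23 × 0.31 × 0.57 × 0.20 = 0.0081282
  data exfiltration: 0.31 × 0.09 × 0.07 × 0.22 = 0.00042966
Marginal likelihood of the evidence = 0.050031.
P(credential stuffing | evidence) = 0.041474 / 0.050031 ≈ 0.829.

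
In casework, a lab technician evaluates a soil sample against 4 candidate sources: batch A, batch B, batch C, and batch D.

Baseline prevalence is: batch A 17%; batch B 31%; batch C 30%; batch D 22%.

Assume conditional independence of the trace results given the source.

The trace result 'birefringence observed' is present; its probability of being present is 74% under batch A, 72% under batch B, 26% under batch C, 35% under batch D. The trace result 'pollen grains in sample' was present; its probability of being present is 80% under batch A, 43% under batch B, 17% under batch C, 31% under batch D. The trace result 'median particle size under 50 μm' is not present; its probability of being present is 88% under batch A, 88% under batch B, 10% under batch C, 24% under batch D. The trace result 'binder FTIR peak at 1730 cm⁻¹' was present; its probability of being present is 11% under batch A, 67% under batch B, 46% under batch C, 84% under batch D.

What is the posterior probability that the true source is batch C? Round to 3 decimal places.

0.184

By Bayes' rule with conditional independence, the unnormalized weight for each hypothesis is prior × ∏ likelihoods (using 1 − P(present | H) for each absent trace result):
  batch A: 0.17 × 0.74 × 0.80 × (1 − 0.88) × 0.11 = 0.0013284
  batch B: 0.31 × 0.72 × 0.43 × (1 − 0.88) × 0.67 = 0.0077165
  batch C: 0.30 × 0.26 × 0.17 × (1 − 0.10) × 0.46 = 0.0054896
  batch D: 0.22 × 0.35 × 0.31 × (1 − 0.24) × 0.84 = 0.015239
The unnormalized weights sum to 0.029773.
P(batch C | evidence) = 0.0054896 / 0.029773 ≈ 0.184.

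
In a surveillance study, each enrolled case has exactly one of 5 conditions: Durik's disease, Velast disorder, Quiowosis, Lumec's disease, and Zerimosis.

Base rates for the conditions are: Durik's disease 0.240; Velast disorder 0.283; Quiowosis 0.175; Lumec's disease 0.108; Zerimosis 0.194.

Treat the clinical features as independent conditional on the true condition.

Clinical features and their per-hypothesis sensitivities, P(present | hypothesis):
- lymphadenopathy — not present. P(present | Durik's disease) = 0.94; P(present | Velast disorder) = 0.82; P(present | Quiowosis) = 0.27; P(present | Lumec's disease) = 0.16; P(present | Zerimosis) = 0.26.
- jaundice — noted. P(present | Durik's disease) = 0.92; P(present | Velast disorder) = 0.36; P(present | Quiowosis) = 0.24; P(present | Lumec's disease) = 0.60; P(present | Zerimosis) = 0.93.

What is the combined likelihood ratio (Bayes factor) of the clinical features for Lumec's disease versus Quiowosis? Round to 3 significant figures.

2.88

Take the product of per-clinical feature likelihoods under each hypothesis (using 1 − P(present | H) for each absent clinical feature), then divide.
  Lumec's disease: (1 − 0.16) × 0.60 = 0.504
  Quiowosis: (1 − 0.27) × 0.24 = 0.1752
Bayes factor = 0.504 / 0.1752 ≈ 2.88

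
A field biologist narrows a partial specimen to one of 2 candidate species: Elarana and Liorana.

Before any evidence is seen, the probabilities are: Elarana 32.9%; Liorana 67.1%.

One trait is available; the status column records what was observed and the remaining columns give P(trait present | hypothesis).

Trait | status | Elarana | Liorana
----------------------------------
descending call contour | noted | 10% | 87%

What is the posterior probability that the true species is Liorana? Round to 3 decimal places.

By Bayes' rule, the unnormalized weight for each hypothesis is prior × likelihood:
  Elarana: 0.329 × 0.10 = 0.0329
  Liorana: 0.671 × 0.87 = 0.58377
Marginal likelihood of the evidence = 0.61667.
P(Liorana | evidence) = 0.58377 / 0.61667 ≈ 0.947.

0.947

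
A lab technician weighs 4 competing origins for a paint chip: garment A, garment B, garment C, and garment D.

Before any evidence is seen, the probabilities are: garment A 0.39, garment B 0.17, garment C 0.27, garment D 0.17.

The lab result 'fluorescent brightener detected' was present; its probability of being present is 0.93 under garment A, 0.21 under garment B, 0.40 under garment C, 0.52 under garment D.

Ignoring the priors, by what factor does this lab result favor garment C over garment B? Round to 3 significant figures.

1.90

The Bayes factor is the ratio of the two likelihoods.
  garment C: 0.4
  garment B: 0.21
Bayes factor = 0.4 / 0.21 ≈ 1.90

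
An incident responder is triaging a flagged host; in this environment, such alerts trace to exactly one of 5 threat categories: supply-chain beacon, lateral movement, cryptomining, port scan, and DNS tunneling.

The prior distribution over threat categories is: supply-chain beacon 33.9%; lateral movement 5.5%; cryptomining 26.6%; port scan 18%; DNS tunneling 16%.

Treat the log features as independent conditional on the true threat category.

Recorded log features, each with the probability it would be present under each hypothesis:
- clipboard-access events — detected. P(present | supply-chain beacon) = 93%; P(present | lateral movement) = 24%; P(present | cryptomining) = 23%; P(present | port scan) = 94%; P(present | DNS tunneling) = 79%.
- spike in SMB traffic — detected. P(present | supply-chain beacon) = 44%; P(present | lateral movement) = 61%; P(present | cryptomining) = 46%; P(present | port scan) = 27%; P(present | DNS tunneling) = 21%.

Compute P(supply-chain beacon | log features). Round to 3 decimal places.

For each hypothesis, the unnormalized posterior weight is prior × product of the log feature likelihoods:
  supply-chain beacon: 0.339 × 0.93 × 0.44 = 0.13872
  lateral movement: 0.055 × 0.24 × 0.61 = 0.008052
  cryptomining: 0.266 × 0.23 × 0.46 = 0.028143
  port scan: 0.180 × 0.94 × 0.27 = 0.045684
  DNS tunneling: 0.160 × 0.79 × 0.21 = 0.026544
The unnormalized weights sum to 0.24714.
P(supply-chain beacon | evidence) = 0.13872 / 0.24714 ≈ 0.561.

0.561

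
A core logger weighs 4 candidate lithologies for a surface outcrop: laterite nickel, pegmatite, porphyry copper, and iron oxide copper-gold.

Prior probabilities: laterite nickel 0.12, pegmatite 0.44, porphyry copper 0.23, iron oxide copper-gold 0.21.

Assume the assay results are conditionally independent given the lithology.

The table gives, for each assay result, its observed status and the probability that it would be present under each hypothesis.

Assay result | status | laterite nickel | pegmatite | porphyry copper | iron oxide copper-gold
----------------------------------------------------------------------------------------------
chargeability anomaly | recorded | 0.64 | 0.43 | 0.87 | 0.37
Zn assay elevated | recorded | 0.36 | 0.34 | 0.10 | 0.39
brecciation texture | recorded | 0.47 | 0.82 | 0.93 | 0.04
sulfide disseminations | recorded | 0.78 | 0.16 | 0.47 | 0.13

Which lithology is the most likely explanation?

By Bayes' rule with conditional independence, the unnormalized weight for each hypothesis is prior × ∏ likelihoods:
  laterite nickel: 0.12 × 0.64 × 0.36 × 0.47 × 0.78 = 0.010136
  pegmatite: 0.44 × 0.43 × 0.34 × 0.82 × 0.16 = 0.0084398
  porphyry copper: 0.23 × 0.87 × 0.10 × 0.93 × 0.47 = 0.0087464
  iron oxide copper-gold: 0.21 × 0.37 × 0.39 × 0.04 × 0.13 = 0.00015758
Marginal likelihood of the evidence = 0.02748.
P(laterite nickel | evidence) ≈ 0.010136 / 0.02748 ≈ 0.369
P(pegmatite | evidence) ≈ 0.0084398 / 0.02748 ≈ 0.307
P(porphyry copper | evidence) ≈ 0.0087464 / 0.02748 ≈ 0.318
P(iron oxide copper-gold | evidence) ≈ 0.00015758 / 0.02748 ≈ 0.006
The largest is 0.369, so laterite nickel is most probable.

laterite nickel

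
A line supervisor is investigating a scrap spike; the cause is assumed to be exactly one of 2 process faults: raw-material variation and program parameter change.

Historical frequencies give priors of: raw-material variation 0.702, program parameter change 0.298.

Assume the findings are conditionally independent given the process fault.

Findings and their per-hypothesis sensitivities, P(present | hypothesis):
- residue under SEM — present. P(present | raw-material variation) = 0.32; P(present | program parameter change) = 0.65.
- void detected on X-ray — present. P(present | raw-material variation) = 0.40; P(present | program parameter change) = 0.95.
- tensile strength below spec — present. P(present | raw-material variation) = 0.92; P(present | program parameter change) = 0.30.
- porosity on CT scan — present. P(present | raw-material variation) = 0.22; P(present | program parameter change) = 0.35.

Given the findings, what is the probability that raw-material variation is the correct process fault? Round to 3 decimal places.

0.485

By Bayes' rule with conditional independence, the unnormalized weight for each hypothesis is prior × ∏ likelihoods:
  raw-material variation: 0.702 × 0.32 × 0.40 × 0.92 × 0.22 = 0.018187
  program parameter change: 0.298 × 0.65 × 0.95 × 0.30 × 0.35 = 0.019322
The unnormalized weights sum to 0.037508.
P(raw-material variation | evidence) = 0.018187 / 0.037508 ≈ 0.485.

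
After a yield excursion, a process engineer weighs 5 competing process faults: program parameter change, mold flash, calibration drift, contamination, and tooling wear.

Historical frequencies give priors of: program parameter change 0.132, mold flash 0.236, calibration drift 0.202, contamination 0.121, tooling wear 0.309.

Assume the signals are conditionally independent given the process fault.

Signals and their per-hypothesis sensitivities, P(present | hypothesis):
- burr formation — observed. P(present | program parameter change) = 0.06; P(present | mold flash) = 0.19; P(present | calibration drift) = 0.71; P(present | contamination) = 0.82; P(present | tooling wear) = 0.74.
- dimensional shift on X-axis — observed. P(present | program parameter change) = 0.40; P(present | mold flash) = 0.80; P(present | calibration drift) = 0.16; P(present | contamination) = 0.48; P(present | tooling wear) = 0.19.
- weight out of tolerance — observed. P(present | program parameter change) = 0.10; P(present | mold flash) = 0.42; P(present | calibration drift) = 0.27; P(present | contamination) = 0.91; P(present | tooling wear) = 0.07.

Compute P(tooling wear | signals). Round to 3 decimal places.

0.045

For each hypothesis, the unnormalized posterior weight is prior × product of the signal likelihoods:
  program parameter change: 0.132 × 0.06 × 0.40 × 0.10 = 0.0003168
  mold flash: 0.236 × 0.19 × 0.80 × 0.42 = 0.015066
  calibration drift: 0.202 × 0.71 × 0.16 × 0.27 = 0.0061957
  contamination: 0.121 × 0.82 × 0.48 × 0.91 = 0.043339
  tooling wear: 0.309 × 0.74 × 0.19 × 0.07 = 0.0030412
Normalizing constant Z = 0.0003168 + 0.015066 + 0.0061957 + 0.043339 + 0.0030412 = 0.067959.
P(tooling wear | evidence) = 0.0030412 / 0.067959 ≈ 0.045.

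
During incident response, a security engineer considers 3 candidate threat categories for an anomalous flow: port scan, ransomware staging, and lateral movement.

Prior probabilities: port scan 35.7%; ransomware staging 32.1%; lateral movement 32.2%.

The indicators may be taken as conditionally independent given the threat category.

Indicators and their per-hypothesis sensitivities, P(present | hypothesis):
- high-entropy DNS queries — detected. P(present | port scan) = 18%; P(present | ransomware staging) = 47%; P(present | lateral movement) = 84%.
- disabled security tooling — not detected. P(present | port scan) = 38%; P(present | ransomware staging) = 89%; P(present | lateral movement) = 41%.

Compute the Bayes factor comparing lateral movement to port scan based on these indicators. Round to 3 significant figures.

4.44

The Bayes factor is the ratio of the joint likelihoods of the indicator pattern under the two hypotheses (using 1 − P(present | H) for each absent indicator).
  lateral movement: 0.84 × (1 − 0.41) = 0.4956
  port scan: 0.18 × (1 − 0.38) = 0.1116
Bayes factor = 0.4956 / 0.1116 ≈ 4.44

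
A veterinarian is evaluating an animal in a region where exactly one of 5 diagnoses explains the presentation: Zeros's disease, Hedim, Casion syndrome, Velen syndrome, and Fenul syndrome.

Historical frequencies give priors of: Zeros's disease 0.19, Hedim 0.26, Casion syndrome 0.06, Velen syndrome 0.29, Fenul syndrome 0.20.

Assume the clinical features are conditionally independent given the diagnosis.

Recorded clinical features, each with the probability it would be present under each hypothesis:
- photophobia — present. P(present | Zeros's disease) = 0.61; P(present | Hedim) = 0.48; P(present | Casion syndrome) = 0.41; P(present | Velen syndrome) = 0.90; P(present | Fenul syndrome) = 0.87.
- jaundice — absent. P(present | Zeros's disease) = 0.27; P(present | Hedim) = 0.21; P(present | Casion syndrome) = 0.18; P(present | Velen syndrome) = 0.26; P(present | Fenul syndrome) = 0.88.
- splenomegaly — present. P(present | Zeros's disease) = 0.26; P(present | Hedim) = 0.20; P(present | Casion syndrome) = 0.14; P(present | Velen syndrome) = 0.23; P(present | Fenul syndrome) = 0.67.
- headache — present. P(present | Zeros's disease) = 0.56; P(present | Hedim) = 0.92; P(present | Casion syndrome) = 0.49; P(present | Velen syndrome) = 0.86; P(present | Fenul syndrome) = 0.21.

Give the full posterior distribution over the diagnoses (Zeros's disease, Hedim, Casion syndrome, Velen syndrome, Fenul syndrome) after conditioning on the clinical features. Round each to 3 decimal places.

0.169, 0.249, 0.019, 0.523, 0.040

By Bayes' rule with conditional independence, the unnormalized weight for each hypothesis is prior × ∏ likelihoods (using 1 − P(present | H) for each absent clinical feature):
  Zeros's disease: 0.19 × 0.61 × (1 − 0.27) × 0.26 × 0.56 = 0.012319
  Hedim: 0.26 × 0.48 × (1 − 0.21) × 0.20 × 0.92 = 0.018141
  Casion syndrome: 0.06 × 0.41 × (1 − 0.18) × 0.14 × 0.49 = 0.0013838
  Velen syndrome: 0.29 × 0.90 × (1 − 0.26) × 0.23 × 0.86 = 0.038203
  Fenul syndrome: 0.20 × 0.87 × (1 − 0.88) × 0.67 × 0.21 = 0.0029378
Marginal likelihood of the evidence = 0.072984.
P(Zeros's disease | evidence) = 0.012319 / 0.072984 ≈ 0.169
P(Hedim | evidence) = 0.018141 / 0.072984 ≈ 0.249
P(Casion syndrome | evidence) = 0.0013838 / 0.072984 ≈ 0.019
P(Velen syndrome | evidence) = 0.038203 / 0.072984 ≈ 0.523
P(Fenul syndrome | evidence) = 0.0029378 / 0.072984 ≈ 0.040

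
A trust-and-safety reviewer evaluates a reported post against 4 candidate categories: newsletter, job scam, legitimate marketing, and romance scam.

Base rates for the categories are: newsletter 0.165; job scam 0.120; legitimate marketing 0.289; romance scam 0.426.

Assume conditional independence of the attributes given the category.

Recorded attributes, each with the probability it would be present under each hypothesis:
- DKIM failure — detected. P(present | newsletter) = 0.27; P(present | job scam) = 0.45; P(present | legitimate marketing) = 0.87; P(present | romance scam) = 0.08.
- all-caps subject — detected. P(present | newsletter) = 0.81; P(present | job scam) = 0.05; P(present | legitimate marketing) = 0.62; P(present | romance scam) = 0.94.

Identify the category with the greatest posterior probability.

legitimate marketing

For each hypothesis, the unnormalized posterior weight is prior × product of the attribute likelihoods:
  newsletter: 0.165 × 0.27 × 0.81 = 0.036086
  job scam: 0.120 × 0.45 × 0.05 = 0.0027
  legitimate marketing: 0.289 × 0.87 × 0.62 = 0.15589
  romance scam: 0.426 × 0.08 × 0.94 = 0.032035
Marginal likelihood of the evidence = 0.22671.
P(newsletter | evidence) ≈ 0.036086 / 0.22671 ≈ 0.159
P(job scam | evidence) ≈ 0.0027 / 0.22671 ≈ 0.012
P(legitimate marketing | evidence) ≈ 0.15589 / 0.22671 ≈ 0.688
P(romance scam | evidence) ≈ 0.032035 / 0.22671 ≈ 0.141
The largest is 0.688, so legitimate marketing is most probable.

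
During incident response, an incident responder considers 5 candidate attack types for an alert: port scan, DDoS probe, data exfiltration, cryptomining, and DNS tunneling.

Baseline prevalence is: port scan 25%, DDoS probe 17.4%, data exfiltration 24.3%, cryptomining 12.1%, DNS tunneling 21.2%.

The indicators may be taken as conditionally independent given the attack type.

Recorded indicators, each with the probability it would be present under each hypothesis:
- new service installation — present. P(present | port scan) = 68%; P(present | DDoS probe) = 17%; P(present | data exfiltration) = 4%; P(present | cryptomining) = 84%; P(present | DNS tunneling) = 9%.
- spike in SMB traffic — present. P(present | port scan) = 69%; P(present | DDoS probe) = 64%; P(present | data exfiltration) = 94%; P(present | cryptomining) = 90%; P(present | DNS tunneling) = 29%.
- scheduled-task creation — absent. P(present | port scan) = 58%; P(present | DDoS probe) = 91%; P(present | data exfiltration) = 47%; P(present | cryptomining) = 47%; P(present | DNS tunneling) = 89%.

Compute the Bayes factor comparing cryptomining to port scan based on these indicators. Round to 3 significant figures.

Joint likelihood of the indicator pattern under each hypothesis (using 1 − P(present | H) for each absent indicator):
  cryptomining: 0.84 × 0.90 × (1 − 0.47) = 0.40068
  port scan: 0.68 × 0.69 × (1 − 0.58) = 0.19706
Bayes factor = 0.40068 / 0.19706 ≈ 2.03

2.03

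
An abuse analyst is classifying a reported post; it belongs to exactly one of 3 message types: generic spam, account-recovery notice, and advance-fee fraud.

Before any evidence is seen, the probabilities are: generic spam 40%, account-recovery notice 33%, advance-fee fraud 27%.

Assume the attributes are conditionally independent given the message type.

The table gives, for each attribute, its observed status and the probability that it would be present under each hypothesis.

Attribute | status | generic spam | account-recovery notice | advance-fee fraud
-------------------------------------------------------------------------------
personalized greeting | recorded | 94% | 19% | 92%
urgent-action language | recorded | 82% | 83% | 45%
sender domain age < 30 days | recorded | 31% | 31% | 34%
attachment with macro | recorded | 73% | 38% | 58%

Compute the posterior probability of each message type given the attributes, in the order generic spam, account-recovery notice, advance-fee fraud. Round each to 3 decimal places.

Multiply each prior by the joint likelihood of the attribute pattern:
  generic spam: 0.40 × 0.94 × 0.82 × 0.31 × 0.73 = 0.069773
  account-recovery notice: 0.33 × 0.19 × 0.83 × 0.31 × 0.38 = 0.0061304
  advance-fee fraud: 0.27 × 0.92 × 0.45 × 0.34 × 0.58 = 0.022043
The unnormalized weights sum to 0.097946.
P(generic spam | evidence) = 0.069773 / 0.097946 ≈ 0.712
P(account-recovery notice | evidence) = 0.0061304 / 0.097946 ≈ 0.063
P(advance-fee fraud | evidence) = 0.022043 / 0.097946 ≈ 0.225

0.712, 0.063, 0.225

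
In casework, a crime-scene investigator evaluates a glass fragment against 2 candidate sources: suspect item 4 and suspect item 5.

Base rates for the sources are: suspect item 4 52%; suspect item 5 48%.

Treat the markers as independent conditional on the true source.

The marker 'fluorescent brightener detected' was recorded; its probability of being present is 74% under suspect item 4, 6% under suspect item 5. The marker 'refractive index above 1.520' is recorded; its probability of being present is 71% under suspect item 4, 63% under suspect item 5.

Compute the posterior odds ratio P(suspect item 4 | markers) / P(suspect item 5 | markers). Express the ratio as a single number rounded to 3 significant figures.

The normalizing constant cancels in an odds ratio, so compute prior × likelihood for the two hypotheses only:
  suspect item 4: 0.52 × 0.74 × 0.71 = 0.27321
  suspect item 5: 0.48 × 0.06 × 0.63 = 0.018144
Posterior odds = 0.27321 / 0.018144 ≈ 15.1.

15.1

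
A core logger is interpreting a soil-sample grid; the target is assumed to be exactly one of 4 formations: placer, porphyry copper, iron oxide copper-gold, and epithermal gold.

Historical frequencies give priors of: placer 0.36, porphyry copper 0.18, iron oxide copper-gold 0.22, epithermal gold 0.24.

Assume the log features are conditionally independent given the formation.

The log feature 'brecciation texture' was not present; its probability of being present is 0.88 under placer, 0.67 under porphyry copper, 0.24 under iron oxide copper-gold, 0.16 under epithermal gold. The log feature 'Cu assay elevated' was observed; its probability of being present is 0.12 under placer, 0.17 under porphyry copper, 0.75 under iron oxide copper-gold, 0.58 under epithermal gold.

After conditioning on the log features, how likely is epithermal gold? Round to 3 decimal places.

For each hypothesis, the unnormalized posterior weight is prior × product of the log feature likelihoods (using 1 − P(present | H) for each absent log feature):
  placer: 0.36 × (1 − 0.88) × 0.12 = 0.005184
  porphyry copper: 0.18 × (1 − 0.67) × 0.17 = 0.010098
  iron oxide copper-gold: 0.22 × (1 − 0.24) × 0.75 = 0.1254
  epithermal gold: 0.24 × (1 − 0.16) × 0.58 = 0.11693
Normalizing constant Z = 0.005184 + 0.010098 + 0.1254 + 0.11693 = 0.25761.
P(epithermal gold | evidence) = 0.11693 / 0.25761 ≈ 0.454.

0.454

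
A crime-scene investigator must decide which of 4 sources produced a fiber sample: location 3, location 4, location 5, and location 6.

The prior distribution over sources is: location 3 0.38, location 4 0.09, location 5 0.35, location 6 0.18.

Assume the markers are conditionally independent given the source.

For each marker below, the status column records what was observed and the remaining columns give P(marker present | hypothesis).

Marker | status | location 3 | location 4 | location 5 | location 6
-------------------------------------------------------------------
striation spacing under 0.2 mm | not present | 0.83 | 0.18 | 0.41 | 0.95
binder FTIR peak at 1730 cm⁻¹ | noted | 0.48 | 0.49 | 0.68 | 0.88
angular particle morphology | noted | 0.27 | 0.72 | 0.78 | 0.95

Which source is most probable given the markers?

location 5

Multiply each prior by the joint likelihood of the marker pattern (using 1 − P(present | H) for each absent marker):
  location 3: 0.38 × (1 − 0.83) × 0.48 × 0.27 = 0.0083722
  location 4: 0.09 × (1 − 0.18) × 0.49 × 0.72 = 0.026037
  location 5: 0.35 × (1 − 0.41) × 0.68 × 0.78 = 0.10953
  location 6: 0.18 × (1 − 0.95) × 0.88 × 0.95 = 0.007524
Marginal likelihood of the evidence = 0.15146.
P(location 3 | evidence) ≈ 0.0083722 / 0.15146 ≈ 0.055
P(location 4 | evidence) ≈ 0.026037 / 0.15146 ≈ 0.172
P(location 5 | evidence) ≈ 0.10953 / 0.15146 ≈ 0.723
P(location 6 | evidence) ≈ 0.007524 / 0.15146 ≈ 0.050
The largest is 0.723, so location 5 is most probable.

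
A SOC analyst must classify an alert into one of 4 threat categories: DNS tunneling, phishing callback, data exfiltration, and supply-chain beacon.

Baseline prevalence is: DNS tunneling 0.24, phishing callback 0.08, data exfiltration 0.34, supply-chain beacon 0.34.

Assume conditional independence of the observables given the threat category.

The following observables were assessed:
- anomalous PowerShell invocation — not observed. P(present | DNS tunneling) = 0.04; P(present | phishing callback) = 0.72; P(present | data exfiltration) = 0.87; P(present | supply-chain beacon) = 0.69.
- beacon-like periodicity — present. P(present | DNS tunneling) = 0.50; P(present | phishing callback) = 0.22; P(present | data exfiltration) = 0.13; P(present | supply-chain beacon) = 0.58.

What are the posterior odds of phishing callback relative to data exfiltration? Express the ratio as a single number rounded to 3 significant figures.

0.858

Posterior odds equal prior odds times the likelihood ratio; only the two competing hypotheses matter (using 1 − P(present | H) for each absent observable).
  phishing callback: 0.08 × (1 − 0.72) × 0.22 = 0.004928
  data exfiltration: 0.34 × (1 − 0.87) × 0.13 = 0.005746
Posterior odds = 0.004928 / 0.005746 ≈ 0.858.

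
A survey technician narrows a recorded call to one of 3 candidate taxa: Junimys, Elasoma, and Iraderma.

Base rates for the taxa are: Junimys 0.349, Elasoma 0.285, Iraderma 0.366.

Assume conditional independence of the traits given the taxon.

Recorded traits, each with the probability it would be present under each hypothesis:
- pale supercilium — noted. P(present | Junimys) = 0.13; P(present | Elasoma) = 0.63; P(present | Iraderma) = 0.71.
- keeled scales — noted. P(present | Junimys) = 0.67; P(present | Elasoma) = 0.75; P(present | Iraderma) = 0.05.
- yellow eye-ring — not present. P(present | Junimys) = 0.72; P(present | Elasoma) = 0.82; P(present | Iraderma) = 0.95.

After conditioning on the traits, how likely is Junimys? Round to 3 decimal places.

By Bayes' rule with conditional independence, the unnormalized weight for each hypothesis is prior × ∏ likelihoods (using 1 − P(present | H) for each absent trait):
  Junimys: 0.349 × 0.13 × 0.67 × (1 − 0.72) = 0.0085114
  Elasoma: 0.285 × 0.63 × 0.75 × (1 − 0.82) = 0.024239
  Iraderma: 0.366 × 0.71 × 0.05 × (1 − 0.95) = 0.00064965
Normalizing constant Z = 0.0085114 + 0.024239 + 0.00064965 = 0.0334.
P(Junimys | evidence) = 0.0085114 / 0.0334 ≈ 0.255.

0.255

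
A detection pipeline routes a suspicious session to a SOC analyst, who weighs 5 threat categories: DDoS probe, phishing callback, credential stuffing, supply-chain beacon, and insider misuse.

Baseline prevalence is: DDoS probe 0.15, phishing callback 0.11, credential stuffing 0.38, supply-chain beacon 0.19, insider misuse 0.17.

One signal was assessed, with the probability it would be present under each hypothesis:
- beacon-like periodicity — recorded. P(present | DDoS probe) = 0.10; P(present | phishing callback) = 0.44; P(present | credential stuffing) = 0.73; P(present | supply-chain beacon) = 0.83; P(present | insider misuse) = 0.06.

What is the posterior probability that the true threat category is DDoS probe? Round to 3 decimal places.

By Bayes' rule, the unnormalized weight for each hypothesis is prior × likelihood:
  DDoS probe: 0.15 × 0.10 = 0.015
  phishing callback: 0.11 × 0.44 = 0.0484
  credential stuffing: 0.38 × 0.73 = 0.2774
  supply-chain beacon: 0.19 × 0.83 = 0.1577
  insider misuse: 0.17 × 0.06 = 0.0102
Marginal likelihood of the evidence = 0.5087.
P(DDoS probe | evidence) = 0.015 / 0.5087 ≈ 0.029.

0.029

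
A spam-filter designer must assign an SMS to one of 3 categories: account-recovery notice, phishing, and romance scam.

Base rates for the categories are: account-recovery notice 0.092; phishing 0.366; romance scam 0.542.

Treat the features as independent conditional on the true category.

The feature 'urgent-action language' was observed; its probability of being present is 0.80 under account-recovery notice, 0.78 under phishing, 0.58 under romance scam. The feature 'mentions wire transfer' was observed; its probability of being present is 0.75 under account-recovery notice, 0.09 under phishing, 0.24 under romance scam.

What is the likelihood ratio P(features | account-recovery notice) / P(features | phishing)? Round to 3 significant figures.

8.55

Joint likelihood of the feature pattern under each hypothesis:
  account-recovery notice: 0.80 × 0.75 = 0.6
  phishing: 0.78 × 0.09 = 0.0702
Bayes factor = 0.6 / 0.0702 ≈ 8.55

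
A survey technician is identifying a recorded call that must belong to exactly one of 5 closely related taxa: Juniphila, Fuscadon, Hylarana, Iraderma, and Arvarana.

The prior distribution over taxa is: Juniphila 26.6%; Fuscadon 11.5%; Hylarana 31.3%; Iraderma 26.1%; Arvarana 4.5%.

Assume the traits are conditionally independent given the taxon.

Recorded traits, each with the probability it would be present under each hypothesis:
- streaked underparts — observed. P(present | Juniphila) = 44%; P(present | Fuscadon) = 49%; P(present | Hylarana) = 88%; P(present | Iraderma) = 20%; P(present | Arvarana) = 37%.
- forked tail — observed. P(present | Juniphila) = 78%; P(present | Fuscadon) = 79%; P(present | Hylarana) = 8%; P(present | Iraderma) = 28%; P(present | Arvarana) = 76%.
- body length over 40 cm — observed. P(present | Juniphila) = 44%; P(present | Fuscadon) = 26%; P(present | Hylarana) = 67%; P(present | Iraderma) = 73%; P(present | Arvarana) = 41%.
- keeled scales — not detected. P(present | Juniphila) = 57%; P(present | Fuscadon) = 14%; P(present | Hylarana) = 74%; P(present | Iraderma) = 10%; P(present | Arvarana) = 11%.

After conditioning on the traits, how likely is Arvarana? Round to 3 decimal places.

Multiply each prior by the joint likelihood of the trait pattern (using 1 − P(present | H) for each absent trait):
  Juniphila: 0.266 × 0.44 × 0.78 × 0.44 × (1 − 0.57) = 0.017272
  Fuscadon: 0.115 × 0.49 × 0.79 × 0.26 × (1 − 0.14) = 0.0099539
  Hylarana: 0.313 × 0.88 × 0.08 × 0.67 × (1 − 0.74) = 0.0038385
  Iraderma: 0.261 × 0.20 × 0.28 × 0.73 × (1 − 0.10) = 0.0096027
  Arvarana: 0.045 × 0.37 × 0.76 × 0.41 × (1 − 0.11) = 0.0046174
Normalizing constant Z = 0.017272 + 0.0099539 + 0.0038385 + 0.0096027 + 0.0046174 = 0.045285.
P(Arvarana | evidence) = 0.0046174 / 0.045285 ≈ 0.102.

0.102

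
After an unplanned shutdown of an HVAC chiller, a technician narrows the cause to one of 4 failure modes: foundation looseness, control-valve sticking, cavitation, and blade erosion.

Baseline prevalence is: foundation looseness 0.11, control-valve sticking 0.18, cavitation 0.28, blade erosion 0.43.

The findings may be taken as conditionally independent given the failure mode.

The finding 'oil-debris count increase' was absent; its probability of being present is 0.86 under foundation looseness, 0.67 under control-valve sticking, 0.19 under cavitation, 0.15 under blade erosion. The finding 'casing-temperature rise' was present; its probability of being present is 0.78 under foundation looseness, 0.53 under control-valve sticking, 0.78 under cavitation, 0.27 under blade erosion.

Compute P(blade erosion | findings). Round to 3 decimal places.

By Bayes' rule with conditional independence, the unnormalized weight for each hypothesis is prior × ∏ likelihoods (using 1 − P(present | H) for each absent finding):
  foundation looseness: 0.11 × (1 − 0.86) × 0.78 = 0.012012
  control-valve sticking: 0.18 × (1 − 0.67) × 0.53 = 0.031482
  cavitation: 0.28 × (1 − 0.19) × 0.78 = 0.1769
  blade erosion: 0.43 × (1 − 0.15) × 0.27 = 0.098685
Normalizing constant Z = 0.012012 + 0.031482 + 0.1769 + 0.098685 = 0.31908.
P(blade erosion | evidence) = 0.098685 / 0.31908 ≈ 0.309.

0.309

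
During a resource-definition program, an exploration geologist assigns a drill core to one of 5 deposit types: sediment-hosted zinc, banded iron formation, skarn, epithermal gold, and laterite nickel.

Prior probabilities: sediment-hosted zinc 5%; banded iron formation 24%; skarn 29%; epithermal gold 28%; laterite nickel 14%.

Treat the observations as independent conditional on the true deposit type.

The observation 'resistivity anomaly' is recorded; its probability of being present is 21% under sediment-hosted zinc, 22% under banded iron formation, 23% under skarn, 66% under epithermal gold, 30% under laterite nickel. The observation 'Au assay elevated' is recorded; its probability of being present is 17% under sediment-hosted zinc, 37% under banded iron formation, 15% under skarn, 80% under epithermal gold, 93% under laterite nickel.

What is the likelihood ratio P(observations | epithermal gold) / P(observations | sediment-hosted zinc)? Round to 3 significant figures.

14.8

Take the product of per-observation likelihoods under each hypothesis, then divide.
  epithermal gold: 0.66 × 0.80 = 0.528
  sediment-hosted zinc: 0.21 × 0.17 = 0.0357
Bayes factor = 0.528 / 0.0357 ≈ 14.8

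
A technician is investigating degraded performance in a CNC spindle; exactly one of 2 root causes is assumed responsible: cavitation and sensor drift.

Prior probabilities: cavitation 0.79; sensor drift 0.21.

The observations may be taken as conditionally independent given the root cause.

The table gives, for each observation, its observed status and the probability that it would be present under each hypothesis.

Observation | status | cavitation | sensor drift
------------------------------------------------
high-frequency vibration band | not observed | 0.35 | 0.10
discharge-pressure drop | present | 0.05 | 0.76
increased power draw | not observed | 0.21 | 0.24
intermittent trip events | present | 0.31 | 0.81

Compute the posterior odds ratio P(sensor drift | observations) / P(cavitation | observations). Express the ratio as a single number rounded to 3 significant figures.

Unnormalized posterior weight (prior times the observation likelihoods) for each of the two hypotheses (using 1 − P(present | H) for each absent observation):
  sensor drift: 0.21 × (1 − 0.10) × 0.76 × (1 − 0.24) × 0.81 = 0.088425
  cavitation: 0.79 × (1 − 0.35) × 0.05 × (1 − 0.21) × 0.31 = 0.0062878
Posterior odds = 0.088425 / 0.0062878 ≈ 14.1.

14.1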